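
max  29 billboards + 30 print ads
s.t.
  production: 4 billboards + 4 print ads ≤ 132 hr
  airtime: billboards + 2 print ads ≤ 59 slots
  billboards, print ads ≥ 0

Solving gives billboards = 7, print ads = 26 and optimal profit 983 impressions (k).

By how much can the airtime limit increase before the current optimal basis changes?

Binding constraints: production, airtime. The basis is B = [[4,4],[1,2]] with det 4.
Per unit increase in airtime, x* moves by d = (-1, 1).
The basis stays optimal until billboards reaches 0; allowable increase = 7 slots.

7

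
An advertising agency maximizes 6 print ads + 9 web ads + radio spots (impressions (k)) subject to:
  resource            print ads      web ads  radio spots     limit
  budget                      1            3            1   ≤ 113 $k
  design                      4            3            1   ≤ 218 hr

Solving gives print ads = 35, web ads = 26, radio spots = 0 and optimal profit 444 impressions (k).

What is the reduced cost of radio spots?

At the optimum: budget uses 113 of 113 (binding); design uses 218 of 218 (binding).
The binding rows give the dual system: 1·y_budget + 4·y_design = 6 and 3·y_budget + 3·y_design = 9.
This yields shadow prices y_budget = 2, y_design = 1.
Reduced cost of radio spots: c₃ − yᵀa₃ = 1 − (2·1 + 1·1) = 1 − 3 = -2.

-2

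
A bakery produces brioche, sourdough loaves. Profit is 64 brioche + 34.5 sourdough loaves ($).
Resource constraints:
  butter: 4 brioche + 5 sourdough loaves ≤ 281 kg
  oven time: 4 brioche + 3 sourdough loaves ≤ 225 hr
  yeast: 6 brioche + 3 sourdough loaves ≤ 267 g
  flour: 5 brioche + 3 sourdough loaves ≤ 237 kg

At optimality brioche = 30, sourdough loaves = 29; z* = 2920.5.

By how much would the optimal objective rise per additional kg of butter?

Binding: yeast and flour. Non-binding: butter (16 unused), oven time (18 unused).
By complementary slackness, y = 0 for the non-binding constraints.
From A_Bᵀ y = c: 6·y_yeast + 5·y_flour = 64; 3·y_yeast + 3·y_flour = 34.5.
→ y_yeast = 6.5 and y_flour = 5.
Shadow price of butter = 0.

0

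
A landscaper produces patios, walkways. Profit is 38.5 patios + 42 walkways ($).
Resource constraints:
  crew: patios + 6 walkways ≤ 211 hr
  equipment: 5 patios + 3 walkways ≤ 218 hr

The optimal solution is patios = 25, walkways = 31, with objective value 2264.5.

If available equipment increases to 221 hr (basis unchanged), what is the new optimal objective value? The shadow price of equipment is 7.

2285.5

Δb = 3, so new z* = 2264.5 + (7)·(3) = 2264.5 + 21 = 2285.5.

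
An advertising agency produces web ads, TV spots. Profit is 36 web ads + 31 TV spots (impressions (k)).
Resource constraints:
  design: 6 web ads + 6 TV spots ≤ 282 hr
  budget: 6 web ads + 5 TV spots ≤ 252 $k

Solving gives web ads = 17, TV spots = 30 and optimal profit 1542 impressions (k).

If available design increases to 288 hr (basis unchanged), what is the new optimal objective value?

At the optimum: design uses 282 of 282 (binding); budget uses 252 of 252 (binding).
Dual feasibility on the basic columns requires 6·y_design + 6·y_budget = 36, 6·y_design + 5·y_budget = 31.
Solving: y_design = 1, y_budget = 5.
Δz = y_design·Δb = 1 × (6) = 6, so new z* = 1542 + 6 = 1548.

1548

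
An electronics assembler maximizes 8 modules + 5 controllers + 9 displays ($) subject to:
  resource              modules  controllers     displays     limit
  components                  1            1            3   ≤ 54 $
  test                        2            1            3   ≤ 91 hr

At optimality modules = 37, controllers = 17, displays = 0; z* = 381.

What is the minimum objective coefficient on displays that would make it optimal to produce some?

15

Both components and test are binding at x*.
From A_Bᵀ y = c: 1·y_components + 2·y_test = 8; 1·y_components + 1·y_test = 5.
→ y_components = 2 and y_test = 3.
displays enters the basis when its profit ≥ yᵀa₃ = 2·3 + 3·3 = 15.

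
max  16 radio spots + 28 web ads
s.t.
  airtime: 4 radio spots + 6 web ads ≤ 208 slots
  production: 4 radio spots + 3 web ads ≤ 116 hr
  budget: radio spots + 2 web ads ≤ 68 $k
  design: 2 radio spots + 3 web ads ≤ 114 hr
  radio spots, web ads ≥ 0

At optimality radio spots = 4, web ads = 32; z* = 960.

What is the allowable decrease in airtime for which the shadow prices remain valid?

Binding constraints: airtime, budget. The basis is B = [[4,6],[1,2]] with det 2.
Per unit decrease in airtime, x* moves by d = (-1, 0.5).
The basis stays optimal until radio spots reaches 0; allowable decrease = 4 slots.

4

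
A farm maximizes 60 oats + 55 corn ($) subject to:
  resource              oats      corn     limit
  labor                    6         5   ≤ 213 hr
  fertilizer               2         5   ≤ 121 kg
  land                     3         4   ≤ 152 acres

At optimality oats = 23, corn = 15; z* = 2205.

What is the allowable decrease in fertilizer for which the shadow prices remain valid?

50

Binding constraints: labor, fertilizer. The basis is B = [[6,5],[2,5]] with det 20.
Per unit decrease in fertilizer, x* moves by d = (0.25, -0.3).
The basis stays optimal until corn reaches 0; allowable decrease = 50 kg.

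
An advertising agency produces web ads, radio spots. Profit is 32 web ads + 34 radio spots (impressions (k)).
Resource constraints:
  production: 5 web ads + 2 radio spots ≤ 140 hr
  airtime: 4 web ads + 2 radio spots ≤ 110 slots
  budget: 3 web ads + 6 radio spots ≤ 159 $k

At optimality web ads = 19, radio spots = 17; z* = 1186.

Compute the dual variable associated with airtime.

Check each constraint at x*: production 129/140 (slack 11); airtime 110/110 (tight); budget 159/159 (tight).
Since production is not tight, its dual is 0.
From A_Bᵀ y = c: 4·y_airtime + 3·y_budget = 32; 2·y_airtime + 6·y_budget = 34.
Solving: y_airtime = 5, y_budget = 4.
Shadow price of airtime = 5.

5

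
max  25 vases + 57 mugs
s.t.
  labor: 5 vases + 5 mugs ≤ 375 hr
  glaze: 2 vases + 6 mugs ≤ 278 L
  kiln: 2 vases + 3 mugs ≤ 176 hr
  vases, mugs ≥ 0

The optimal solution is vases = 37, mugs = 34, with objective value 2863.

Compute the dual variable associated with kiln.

At the optimum: labor uses 355 of 375 (slack = 20); glaze uses 278 of 278 (binding); kiln uses 176 of 176 (binding).
Since labor is not tight, its dual is 0.
Dual feasibility on the basic columns requires 2·y_glaze + 2·y_kiln = 25, 6·y_glaze + 3·y_kiln = 57.
Solving: y_glaze = 6.5, y_kiln = 6.
Shadow price of kiln = 6.

6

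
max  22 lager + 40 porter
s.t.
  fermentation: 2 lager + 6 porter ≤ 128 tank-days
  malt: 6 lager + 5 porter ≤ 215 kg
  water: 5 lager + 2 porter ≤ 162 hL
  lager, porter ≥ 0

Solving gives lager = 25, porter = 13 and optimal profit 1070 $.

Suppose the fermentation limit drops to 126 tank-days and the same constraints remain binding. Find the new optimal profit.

Binding: fermentation and malt. Non-binding: water (11 unused).
Since water is not tight, its dual is 0.
From A_Bᵀ y = c: 2·y_fermentation + 6·y_malt = 22; 6·y_fermentation + 5·y_malt = 40.
Solving: y_fermentation = 5, y_malt = 2.
Δz = y_fermentation·Δb = 5 × (-2) = -10, so new z* = 1070 − 10 = 1060.

1060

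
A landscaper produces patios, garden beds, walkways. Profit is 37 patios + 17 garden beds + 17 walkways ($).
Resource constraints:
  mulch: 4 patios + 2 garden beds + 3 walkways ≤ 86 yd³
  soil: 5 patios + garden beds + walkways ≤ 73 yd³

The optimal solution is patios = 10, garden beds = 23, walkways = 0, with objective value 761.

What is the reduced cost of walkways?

-8

At the optimum: mulch uses 86 of 86 (binding); soil uses 73 of 73 (binding).
From A_Bᵀ y = c: 4·y_mulch + 5·y_soil = 37; 2·y_mulch + 1·y_soil = 17.
Solving: y_mulch = 8, y_soil = 1.
Reduced cost of walkways: c₃ − yᵀa₃ = 17 − (8·3 + 1·1) = 17 − 25 = -8.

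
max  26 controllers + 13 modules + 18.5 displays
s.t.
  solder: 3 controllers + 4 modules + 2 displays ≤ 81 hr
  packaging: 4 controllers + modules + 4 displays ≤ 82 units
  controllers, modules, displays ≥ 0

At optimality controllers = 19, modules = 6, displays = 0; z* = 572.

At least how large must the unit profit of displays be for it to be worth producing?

24

Check each constraint at x*: solder 81/81 (tight); packaging 82/82 (tight).
From A_Bᵀ y = c: 3·y_solder + 4·y_packaging = 26; 4·y_solder + 1·y_packaging = 13.
→ y_solder = 2 and y_packaging = 5.
displays enters the basis when its profit ≥ yᵀa₃ = 2·2 + 5·4 = 24.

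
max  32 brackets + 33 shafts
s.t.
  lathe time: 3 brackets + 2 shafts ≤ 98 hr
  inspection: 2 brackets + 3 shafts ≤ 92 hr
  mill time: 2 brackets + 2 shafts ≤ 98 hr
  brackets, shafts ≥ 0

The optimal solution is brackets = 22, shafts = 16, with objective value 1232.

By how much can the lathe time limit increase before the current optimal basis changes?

40

Binding constraints: lathe time, inspection. The basis is B = [[3,2],[2,3]] with det 5.
Per unit increase in lathe time, x* moves by d = (0.6, -0.4).
The basis stays optimal until shafts reaches 0; allowable increase = 40 hr.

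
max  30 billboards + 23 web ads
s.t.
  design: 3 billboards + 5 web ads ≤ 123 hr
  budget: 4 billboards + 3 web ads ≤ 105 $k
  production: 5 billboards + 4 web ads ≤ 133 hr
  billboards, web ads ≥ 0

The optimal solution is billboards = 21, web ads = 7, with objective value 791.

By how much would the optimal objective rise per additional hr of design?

Check each constraint at x*: design 98/123 (slack 25); budget 105/105 (tight); production 133/133 (tight).
Since design is not tight, its dual is 0.
The binding rows give the dual system: 4·y_budget + 5·y_production = 30 and 3·y_budget + 4·y_production = 23.
Solving: y_budget = 5, y_production = 2.
Shadow price of design = 0.

0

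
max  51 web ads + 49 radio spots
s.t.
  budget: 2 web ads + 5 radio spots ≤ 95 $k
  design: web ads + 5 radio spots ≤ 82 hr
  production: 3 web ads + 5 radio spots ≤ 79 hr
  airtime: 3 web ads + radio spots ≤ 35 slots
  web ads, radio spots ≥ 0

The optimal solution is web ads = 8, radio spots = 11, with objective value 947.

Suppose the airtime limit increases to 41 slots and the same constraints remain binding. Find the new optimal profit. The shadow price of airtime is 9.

1001

Δb = 6, so new z* = 947 + (9)·(6) = 947 + 54 = 1001.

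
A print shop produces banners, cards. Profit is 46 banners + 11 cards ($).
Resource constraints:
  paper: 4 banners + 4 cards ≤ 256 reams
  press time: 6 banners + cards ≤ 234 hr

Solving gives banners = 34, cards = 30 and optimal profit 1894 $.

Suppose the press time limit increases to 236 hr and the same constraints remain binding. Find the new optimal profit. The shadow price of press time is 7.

Δb = 2, so new z* = 1894 + (7)·(2) = 1894 + 14 = 1908.

1908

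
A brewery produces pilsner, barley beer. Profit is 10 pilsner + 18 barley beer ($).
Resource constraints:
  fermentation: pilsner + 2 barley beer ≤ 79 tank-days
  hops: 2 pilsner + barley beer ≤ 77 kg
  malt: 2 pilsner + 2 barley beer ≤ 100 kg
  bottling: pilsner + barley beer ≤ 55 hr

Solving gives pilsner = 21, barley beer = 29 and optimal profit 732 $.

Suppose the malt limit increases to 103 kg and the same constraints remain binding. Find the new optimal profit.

735

Binding: fermentation and malt. Non-binding: hops (6 unused), bottling (5 unused).
Slack constraints have shadow price 0 (complementary slackness).
From A_Bᵀ y = c: 1·y_fermentation + 2·y_malt = 10; 2·y_fermentation + 2·y_malt = 18.
This yields shadow prices y_fermentation = 8, y_malt = 1.
Δz = y_malt·Δb = 1 × (3) = 3, so new z* = 732 + 3 = 735.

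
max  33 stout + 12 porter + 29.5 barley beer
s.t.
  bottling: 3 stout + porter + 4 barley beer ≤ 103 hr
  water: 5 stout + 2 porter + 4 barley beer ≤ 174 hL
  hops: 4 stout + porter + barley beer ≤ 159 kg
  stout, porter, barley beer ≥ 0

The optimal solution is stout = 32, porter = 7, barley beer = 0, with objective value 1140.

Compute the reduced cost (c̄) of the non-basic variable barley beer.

-6.5

Check each constraint at x*: bottling 103/103 (tight); water 174/174 (tight); hops 135/159 (slack 24).
Slack constraints have shadow price 0 (complementary slackness).
From A_Bᵀ y = c: 3·y_bottling + 5·y_water = 33; 1·y_bottling + 2·y_water = 12.
→ y_bottling = 6 and y_water = 3.
Reduced cost of barley beer: c₃ − yᵀa₃ = 29.5 − (6·4 + 3·4) = 29.5 − 36 = -6.5.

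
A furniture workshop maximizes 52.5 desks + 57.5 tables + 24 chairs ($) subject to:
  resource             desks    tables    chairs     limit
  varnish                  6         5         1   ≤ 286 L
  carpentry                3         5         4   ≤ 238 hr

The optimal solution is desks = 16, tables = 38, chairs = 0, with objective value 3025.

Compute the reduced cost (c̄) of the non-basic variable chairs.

Both varnish and carpentry are binding at x*.
Dual feasibility on the basic columns requires 6·y_varnish + 3·y_carpentry = 52.5, 5·y_varnish + 5·y_carpentry = 57.5.
→ y_varnish = 6 and y_carpentry = 5.5.
Reduced cost of chairs: c₃ − yᵀa₃ = 24 − (6·1 + 5.5·4) = 24 − 28 = -4.

-4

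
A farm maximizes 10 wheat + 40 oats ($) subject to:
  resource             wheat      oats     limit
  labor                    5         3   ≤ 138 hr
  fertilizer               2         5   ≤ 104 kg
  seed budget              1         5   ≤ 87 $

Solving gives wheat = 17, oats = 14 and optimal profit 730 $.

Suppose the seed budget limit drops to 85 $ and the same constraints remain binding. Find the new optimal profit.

Check each constraint at x*: labor 127/138 (slack 11); fertilizer 104/104 (tight); seed budget 87/87 (tight).
Slack constraints have shadow price 0 (complementary slackness).
From A_Bᵀ y = c: 2·y_fertilizer + 1·y_seed budget = 10; 5·y_fertilizer + 5·y_seed budget = 40.
Solving: y_fertilizer = 2, y_seed budget = 6.
Δz = y_seed budget·Δb = 6 × (-2) = -12, so new z* = 730 − 12 = 718.

718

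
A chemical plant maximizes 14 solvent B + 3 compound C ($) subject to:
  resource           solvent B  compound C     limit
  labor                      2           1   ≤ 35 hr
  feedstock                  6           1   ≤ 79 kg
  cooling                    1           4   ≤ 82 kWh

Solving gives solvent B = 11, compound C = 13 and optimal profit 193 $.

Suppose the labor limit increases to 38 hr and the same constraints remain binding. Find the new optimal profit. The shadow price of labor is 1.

196

Δb = 3, so new z* = 193 + (1)·(3) = 193 + 3 = 196.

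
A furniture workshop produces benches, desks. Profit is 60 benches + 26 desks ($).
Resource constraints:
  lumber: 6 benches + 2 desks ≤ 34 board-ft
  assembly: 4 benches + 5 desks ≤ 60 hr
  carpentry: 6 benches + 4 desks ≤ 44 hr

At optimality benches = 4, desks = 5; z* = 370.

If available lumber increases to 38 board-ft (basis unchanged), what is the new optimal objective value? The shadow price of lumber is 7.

398

Δb = 4, so new z* = 370 + (7)·(4) = 370 + 28 = 398.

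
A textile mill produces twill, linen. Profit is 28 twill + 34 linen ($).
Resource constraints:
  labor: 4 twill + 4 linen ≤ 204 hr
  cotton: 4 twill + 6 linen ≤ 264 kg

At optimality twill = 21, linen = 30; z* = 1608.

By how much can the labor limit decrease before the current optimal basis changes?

28

Binding constraints: labor, cotton. The basis is B = [[4,4],[4,6]] with det 8.
Per unit decrease in labor, x* moves by d = (-0.75, 0.5).
The basis stays optimal until twill reaches 0; allowable decrease = 28 hr.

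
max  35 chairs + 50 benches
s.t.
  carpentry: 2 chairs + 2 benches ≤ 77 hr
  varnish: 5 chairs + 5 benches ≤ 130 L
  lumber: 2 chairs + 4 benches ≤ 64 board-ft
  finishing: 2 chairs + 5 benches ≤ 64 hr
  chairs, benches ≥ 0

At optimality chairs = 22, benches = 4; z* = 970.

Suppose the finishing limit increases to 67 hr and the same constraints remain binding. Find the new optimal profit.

At the optimum: carpentry uses 52 of 77 (slack = 25); varnish uses 130 of 130 (binding); lumber uses 60 of 64 (slack = 4); finishing uses 64 of 64 (binding).
Slack constraints have shadow price 0 (complementary slackness).
Dual feasibility on the basic columns requires 5·y_varnish + 2·y_finishing = 35, 5·y_varnish + 5·y_finishing = 50.
→ y_varnish = 5 and y_finishing = 5.
Δz = y_finishing·Δb = 5 × (3) = 15, so new z* = 970 + 15 = 985.

985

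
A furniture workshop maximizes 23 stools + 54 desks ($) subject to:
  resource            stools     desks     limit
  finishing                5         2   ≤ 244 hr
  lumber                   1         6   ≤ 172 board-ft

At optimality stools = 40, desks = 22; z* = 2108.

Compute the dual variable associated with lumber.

Check each constraint at x*: finishing 244/244 (tight); lumber 172/172 (tight).
Dual feasibility on the basic columns requires 5·y_finishing + 1·y_lumber = 23, 2·y_finishing + 6·y_lumber = 54.
Solving: y_finishing = 3, y_lumber = 8.
Shadow price of lumber = 8.

8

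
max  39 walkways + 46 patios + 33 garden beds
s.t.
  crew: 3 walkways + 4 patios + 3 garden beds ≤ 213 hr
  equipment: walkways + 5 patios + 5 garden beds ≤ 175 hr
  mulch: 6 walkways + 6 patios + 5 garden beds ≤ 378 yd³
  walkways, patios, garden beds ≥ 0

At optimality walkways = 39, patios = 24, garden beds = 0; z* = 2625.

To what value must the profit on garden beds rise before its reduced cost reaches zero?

Binding: crew and mulch. Non-binding: equipment (16 unused).
By complementary slackness, y = 0 for the non-binding constraint.
Dual feasibility on the basic columns requires 3·y_crew + 6·y_mulch = 39, 4·y_crew + 6·y_mulch = 46.
This yields shadow prices y_crew = 7, y_mulch = 3.
garden beds enters the basis when its profit ≥ yᵀa₃ = 7·3 + 3·5 = 36.

36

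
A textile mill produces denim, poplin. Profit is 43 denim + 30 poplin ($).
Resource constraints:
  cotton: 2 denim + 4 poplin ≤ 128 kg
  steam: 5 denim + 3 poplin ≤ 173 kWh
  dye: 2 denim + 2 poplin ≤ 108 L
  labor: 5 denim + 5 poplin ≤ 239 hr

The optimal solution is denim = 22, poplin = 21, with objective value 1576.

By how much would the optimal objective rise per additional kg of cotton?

Check each constraint at x*: cotton 128/128 (tight); steam 173/173 (tight); dye 86/108 (slack 22); labor 215/239 (slack 24).
By complementary slackness, y = 0 for the non-binding constraints.
Dual feasibility on the basic columns requires 2·y_cotton + 5·y_steam = 43, 4·y_cotton + 3·y_steam = 30.
Solving: y_cotton = 1.5, y_steam = 8.
Shadow price of cotton = 1.5.

1.5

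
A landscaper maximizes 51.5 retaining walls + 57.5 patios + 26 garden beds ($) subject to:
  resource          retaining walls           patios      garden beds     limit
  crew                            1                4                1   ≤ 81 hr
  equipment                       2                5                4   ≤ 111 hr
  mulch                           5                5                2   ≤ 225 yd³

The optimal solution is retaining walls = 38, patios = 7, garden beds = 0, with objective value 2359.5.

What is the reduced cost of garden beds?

At the optimum: crew uses 66 of 81 (slack = 15); equipment uses 111 of 111 (binding); mulch uses 225 of 225 (binding).
Since crew is not tight, its dual is 0.
Dual feasibility on the basic columns requires 2·y_equipment + 5·y_mulch = 51.5, 5·y_equipment + 5·y_mulch = 57.5.
This yields shadow prices y_equipment = 2, y_mulch = 9.5.
Reduced cost of garden beds: c₃ − yᵀa₃ = 26 − (2·4 + 9.5·2) = 26 − 27 = -1.

-1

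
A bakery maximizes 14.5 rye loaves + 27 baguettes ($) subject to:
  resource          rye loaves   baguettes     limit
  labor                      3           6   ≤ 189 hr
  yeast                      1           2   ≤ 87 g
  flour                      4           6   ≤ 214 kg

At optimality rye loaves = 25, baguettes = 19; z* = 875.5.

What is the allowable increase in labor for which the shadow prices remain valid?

Binding constraints: labor, flour. The basis is B = [[3,6],[4,6]] with det -6.
Per unit increase in labor, x* moves by d = (-1, 0.6667).
The basis stays optimal until rye loaves reaches 0; allowable increase = 25 hr.

25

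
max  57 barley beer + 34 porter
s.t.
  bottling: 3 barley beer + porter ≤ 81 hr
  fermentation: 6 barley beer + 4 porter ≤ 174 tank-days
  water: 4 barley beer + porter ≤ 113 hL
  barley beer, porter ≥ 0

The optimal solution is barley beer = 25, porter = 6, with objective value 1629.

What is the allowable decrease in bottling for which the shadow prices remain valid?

Binding constraints: bottling, fermentation. The basis is B = [[3,1],[6,4]] with det 6.
Per unit decrease in bottling, x* moves by d = (-0.6667, 1).
The basis stays optimal until barley beer reaches 0; allowable decrease = 37.5 hr.

37.5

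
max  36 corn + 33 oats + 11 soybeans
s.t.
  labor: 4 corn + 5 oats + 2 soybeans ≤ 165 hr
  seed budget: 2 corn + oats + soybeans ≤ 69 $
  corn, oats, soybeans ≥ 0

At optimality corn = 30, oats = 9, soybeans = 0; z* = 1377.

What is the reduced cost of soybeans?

-7

At the optimum: labor uses 165 of 165 (binding); seed budget uses 69 of 69 (binding).
Dual feasibility on the basic columns requires 4·y_labor + 2·y_seed budget = 36, 5·y_labor + 1·y_seed budget = 33.
Solving: y_labor = 5, y_seed budget = 8.
Reduced cost of soybeans: c₃ − yᵀa₃ = 11 − (5·2 + 8·1) = 11 − 18 = -7.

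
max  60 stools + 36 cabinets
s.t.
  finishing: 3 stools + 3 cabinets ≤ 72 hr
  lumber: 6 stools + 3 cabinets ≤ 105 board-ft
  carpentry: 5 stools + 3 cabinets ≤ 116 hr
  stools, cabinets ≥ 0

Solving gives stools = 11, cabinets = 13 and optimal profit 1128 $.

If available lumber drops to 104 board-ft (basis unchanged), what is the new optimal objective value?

At the optimum: finishing uses 72 of 72 (binding); lumber uses 105 of 105 (binding); carpentry uses 94 of 116 (slack = 22).
Since carpentry is not tight, its dual is 0.
The binding rows give the dual system: 3·y_finishing + 6·y_lumber = 60 and 3·y_finishing + 3·y_lumber = 36.
→ y_finishing = 4 and y_lumber = 8.
Δz = y_lumber·Δb = 8 × (-1) = -8, so new z* = 1128 − 8 = 1120.

1120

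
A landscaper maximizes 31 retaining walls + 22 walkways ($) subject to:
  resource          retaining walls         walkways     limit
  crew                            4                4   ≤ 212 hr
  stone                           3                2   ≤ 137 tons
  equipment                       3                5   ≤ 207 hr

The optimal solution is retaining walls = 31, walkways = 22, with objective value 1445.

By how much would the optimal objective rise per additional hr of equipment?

Check each constraint at x*: crew 212/212 (tight); stone 137/137 (tight); equipment 203/207 (slack 4).
Slack constraints have shadow price 0 (complementary slackness).
From A_Bᵀ y = c: 4·y_crew + 3·y_stone = 31; 4·y_crew + 2·y_stone = 22.
→ y_crew = 1 and y_stone = 9.
Shadow price of equipment = 0.

0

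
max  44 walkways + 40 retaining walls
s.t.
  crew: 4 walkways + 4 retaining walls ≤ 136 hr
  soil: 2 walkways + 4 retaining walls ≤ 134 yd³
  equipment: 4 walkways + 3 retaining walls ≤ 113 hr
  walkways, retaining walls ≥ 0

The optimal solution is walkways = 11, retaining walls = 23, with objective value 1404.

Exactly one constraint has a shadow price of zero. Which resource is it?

crew: 136/136 (binding)
soil: 114/134 (slack 20)
equipment: 113/113 (binding)
By complementary slackness, a constraint with positive slack has shadow price 0 → soil.

soil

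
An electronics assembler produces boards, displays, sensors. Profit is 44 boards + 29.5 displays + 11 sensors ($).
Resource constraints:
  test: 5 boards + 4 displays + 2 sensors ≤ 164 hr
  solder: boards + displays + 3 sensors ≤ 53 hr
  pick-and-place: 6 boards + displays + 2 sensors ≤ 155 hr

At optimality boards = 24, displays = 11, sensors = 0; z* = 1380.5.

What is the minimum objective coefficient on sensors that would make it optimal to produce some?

Check each constraint at x*: test 164/164 (tight); solder 35/53 (slack 18); pick-and-place 155/155 (tight).
Since solder is not tight, its dual is 0.
From A_Bᵀ y = c: 5·y_test + 6·y_pick-and-place = 44; 4·y_test + 1·y_pick-and-place = 29.5.
This yields shadow prices y_test = 7, y_pick-and-place = 1.5.
sensors enters the basis when its profit ≥ yᵀa₃ = 7·2 + 1.5·2 = 17.

17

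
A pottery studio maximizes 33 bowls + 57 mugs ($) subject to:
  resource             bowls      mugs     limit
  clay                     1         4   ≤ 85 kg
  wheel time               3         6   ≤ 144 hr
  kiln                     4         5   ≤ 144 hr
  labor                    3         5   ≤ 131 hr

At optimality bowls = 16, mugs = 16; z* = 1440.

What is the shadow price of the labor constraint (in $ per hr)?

0

Binding: wheel time and kiln. Non-binding: clay (5 unused), labor (3 unused).
By complementary slackness, y = 0 for the non-binding constraints.
The binding rows give the dual system: 3·y_wheel time + 4·y_kiln = 33 and 6·y_wheel time + 5·y_kiln = 57.
→ y_wheel time = 7 and y_kiln = 3.
Shadow price of labor = 0.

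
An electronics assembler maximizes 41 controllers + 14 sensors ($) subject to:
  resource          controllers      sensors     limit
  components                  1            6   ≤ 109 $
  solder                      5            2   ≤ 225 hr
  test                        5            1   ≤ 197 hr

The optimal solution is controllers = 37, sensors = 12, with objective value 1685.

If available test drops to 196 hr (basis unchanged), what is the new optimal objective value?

Binding: components and test. Non-binding: solder (16 unused).
Slack constraints have shadow price 0 (complementary slackness).
The binding rows give the dual system: 1·y_components + 5·y_test = 41 and 6·y_components + 1·y_test = 14.
→ y_components = 1 and y_test = 8.
Δz = y_test·Δb = 8 × (-1) = -8, so new z* = 1685 − 8 = 1677.

1677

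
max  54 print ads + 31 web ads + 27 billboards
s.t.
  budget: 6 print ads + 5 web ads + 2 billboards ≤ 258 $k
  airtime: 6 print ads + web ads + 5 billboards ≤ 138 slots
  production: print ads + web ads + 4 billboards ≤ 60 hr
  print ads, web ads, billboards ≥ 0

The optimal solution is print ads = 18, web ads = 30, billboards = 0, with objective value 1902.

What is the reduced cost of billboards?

Check each constraint at x*: budget 258/258 (tight); airtime 138/138 (tight); production 48/60 (slack 12).
Since production is not tight, its dual is 0.
From A_Bᵀ y = c: 6·y_budget + 6·y_airtime = 54; 5·y_budget + 1·y_airtime = 31.
This yields shadow prices y_budget = 5.5, y_airtime = 3.5.
Reduced cost of billboards: c₃ − yᵀa₃ = 27 − (5.5·2 + 3.5·5) = 27 − 28.5 = -1.5.

-1.5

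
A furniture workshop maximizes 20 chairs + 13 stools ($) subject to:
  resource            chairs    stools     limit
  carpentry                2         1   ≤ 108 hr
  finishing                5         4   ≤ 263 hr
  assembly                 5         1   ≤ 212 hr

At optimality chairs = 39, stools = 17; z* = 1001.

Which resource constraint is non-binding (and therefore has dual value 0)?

carpentry

carpentry: 95/108 (slack 13)
finishing: 263/263 (binding)
assembly: 212/212 (binding)
By complementary slackness, a constraint with positive slack has shadow price 0 → carpentry.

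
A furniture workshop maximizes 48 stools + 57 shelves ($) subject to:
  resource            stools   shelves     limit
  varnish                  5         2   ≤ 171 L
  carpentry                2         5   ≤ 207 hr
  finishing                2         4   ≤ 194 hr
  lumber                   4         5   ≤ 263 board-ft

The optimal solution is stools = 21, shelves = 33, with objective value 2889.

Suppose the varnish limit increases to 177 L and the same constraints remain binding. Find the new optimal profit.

2925

At the optimum: varnish uses 171 of 171 (binding); carpentry uses 207 of 207 (binding); finishing uses 174 of 194 (slack = 20); lumber uses 249 of 263 (slack = 14).
Slack constraints have shadow price 0 (complementary slackness).
The binding rows give the dual system: 5·y_varnish + 2·y_carpentry = 48 and 2·y_varnish + 5·y_carpentry = 57.
Solving: y_varnish = 6, y_carpentry = 9.
Δz = y_varnish·Δb = 6 × (6) = 36, so new z* = 2889 + 36 = 2925.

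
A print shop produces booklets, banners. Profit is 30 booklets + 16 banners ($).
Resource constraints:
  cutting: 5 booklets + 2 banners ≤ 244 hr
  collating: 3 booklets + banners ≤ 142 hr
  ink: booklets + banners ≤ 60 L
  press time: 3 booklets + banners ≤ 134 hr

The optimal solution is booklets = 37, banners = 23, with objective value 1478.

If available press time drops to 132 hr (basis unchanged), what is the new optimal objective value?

Binding: ink and press time. Non-binding: cutting (13 unused), collating (8 unused).
Slack constraints have shadow price 0 (complementary slackness).
The binding rows give the dual system: 1·y_ink + 3·y_press time = 30 and 1·y_ink + 1·y_press time = 16.
This yields shadow prices y_ink = 9, y_press time = 7.
Δz = y_press time·Δb = 7 × (-2) = -14, so new z* = 1478 − 14 = 1464.

1464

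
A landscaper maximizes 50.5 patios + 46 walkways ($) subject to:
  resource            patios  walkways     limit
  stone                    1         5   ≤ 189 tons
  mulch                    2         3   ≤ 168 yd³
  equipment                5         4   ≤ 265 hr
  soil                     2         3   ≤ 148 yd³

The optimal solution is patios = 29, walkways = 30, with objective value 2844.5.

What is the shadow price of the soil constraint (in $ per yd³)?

4

Binding: equipment and soil. Non-binding: stone (10 unused), mulch (20 unused).
Since stone, mulch are not tight, their duals are 0.
Dual feasibility on the basic columns requires 5·y_equipment + 2·y_soil = 50.5, 4·y_equipment + 3·y_soil = 46.
This yields shadow prices y_equipment = 8.5, y_soil = 4.
Shadow price of soil = 4.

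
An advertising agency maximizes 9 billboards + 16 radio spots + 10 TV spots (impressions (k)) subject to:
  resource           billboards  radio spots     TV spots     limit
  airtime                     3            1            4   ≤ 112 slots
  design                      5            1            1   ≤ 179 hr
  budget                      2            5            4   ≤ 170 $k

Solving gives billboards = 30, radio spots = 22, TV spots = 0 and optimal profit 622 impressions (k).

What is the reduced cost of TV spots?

Binding: airtime and budget. Non-binding: design (7 unused).
Slack constraints have shadow price 0 (complementary slackness).
From A_Bᵀ y = c: 3·y_airtime + 2·y_budget = 9; 1·y_airtime + 5·y_budget = 16.
This yields shadow prices y_airtime = 1, y_budget = 3.
Reduced cost of TV spots: c₃ − yᵀa₃ = 10 − (1·4 + 3·4) = 10 − 16 = -6.

-6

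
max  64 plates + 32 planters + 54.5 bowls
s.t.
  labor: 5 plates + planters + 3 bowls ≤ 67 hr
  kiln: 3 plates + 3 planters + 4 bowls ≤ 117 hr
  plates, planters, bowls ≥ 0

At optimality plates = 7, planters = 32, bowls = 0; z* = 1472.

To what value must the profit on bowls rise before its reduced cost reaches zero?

56

Check each constraint at x*: labor 67/67 (tight); kiln 117/117 (tight).
The binding rows give the dual system: 5·y_labor + 3·y_kiln = 64 and 1·y_labor + 3·y_kiln = 32.
Solving: y_labor = 8, y_kiln = 8.
bowls enters the basis when its profit ≥ yᵀa₃ = 8·3 + 8·4 = 56.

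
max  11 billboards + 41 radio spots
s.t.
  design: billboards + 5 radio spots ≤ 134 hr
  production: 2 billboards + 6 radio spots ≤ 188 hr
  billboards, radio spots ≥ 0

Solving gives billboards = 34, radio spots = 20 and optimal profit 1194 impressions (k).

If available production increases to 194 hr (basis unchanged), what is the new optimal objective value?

1215

Both design and production are binding at x*.
Dual feasibility on the basic columns requires 1·y_design + 2·y_production = 11, 5·y_design + 6·y_production = 41.
→ y_design = 4 and y_production = 3.5.
Δz = y_production·Δb = 3.5 × (6) = 21, so new z* = 1194 + 21 = 1215.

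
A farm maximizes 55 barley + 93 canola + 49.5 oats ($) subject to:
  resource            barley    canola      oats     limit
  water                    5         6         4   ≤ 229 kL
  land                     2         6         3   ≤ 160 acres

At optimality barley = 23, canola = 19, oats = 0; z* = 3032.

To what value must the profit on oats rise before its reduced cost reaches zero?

54.5

Both water and land are binding at x*.
The binding rows give the dual system: 5·y_water + 2·y_land = 55 and 6·y_water + 6·y_land = 93.
Solving: y_water = 8, y_land = 7.5.
oats enters the basis when its profit ≥ yᵀa₃ = 8·4 + 7.5·3 = 54.5.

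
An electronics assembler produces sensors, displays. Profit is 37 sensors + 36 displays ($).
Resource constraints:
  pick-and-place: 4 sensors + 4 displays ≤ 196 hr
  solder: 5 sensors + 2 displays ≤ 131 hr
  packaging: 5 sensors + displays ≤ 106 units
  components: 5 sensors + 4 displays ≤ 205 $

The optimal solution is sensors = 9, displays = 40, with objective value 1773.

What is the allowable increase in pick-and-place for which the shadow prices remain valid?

9

Binding constraints: pick-and-place, components. The basis is B = [[4,4],[5,4]] with det -4.
Per unit increase in pick-and-place, x* moves by d = (-1, 1.25).
The basis stays optimal until sensors reaches 0; allowable increase = 9 hr.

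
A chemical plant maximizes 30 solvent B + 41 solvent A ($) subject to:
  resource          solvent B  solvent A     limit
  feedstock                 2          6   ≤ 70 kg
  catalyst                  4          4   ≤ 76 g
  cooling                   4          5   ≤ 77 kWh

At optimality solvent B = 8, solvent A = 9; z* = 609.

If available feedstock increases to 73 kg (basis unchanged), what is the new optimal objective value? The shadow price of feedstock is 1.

612

Δb = 3, so new z* = 609 + (1)·(3) = 609 + 3 = 612.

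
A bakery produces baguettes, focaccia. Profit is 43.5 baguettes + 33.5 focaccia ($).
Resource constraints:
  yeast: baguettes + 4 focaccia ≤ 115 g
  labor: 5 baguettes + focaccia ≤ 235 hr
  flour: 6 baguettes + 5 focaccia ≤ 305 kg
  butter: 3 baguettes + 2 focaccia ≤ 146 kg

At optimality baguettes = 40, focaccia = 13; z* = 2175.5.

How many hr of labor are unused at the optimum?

labor used = 5·40 + 1·13 = 213; slack = 235 − 213 = 22.

22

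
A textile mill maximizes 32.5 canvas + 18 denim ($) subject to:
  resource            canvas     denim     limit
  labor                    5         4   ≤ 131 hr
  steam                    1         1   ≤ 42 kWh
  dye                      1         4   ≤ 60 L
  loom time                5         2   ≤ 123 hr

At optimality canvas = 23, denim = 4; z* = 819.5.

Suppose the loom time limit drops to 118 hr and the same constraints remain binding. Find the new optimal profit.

799.5

Binding: labor and loom time. Non-binding: steam (15 unused), dye (21 unused).
Slack constraints have shadow price 0 (complementary slackness).
From A_Bᵀ y = c: 5·y_labor + 5·y_loom time = 32.5; 4·y_labor + 2·y_loom time = 18.
Solving: y_labor = 2.5, y_loom time = 4.
Δz = y_loom time·Δb = 4 × (-5) = -20, so new z* = 819.5 − 20 = 799.5.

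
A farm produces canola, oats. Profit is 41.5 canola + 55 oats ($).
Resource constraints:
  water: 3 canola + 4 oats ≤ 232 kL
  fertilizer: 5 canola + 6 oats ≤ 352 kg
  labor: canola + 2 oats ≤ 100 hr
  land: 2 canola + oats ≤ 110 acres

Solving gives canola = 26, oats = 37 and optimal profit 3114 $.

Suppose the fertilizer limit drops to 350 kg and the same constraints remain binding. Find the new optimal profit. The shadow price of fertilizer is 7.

Δb = -2, so new z* = 3114 + (7)·(-2) = 3114 − 14 = 3100.

3100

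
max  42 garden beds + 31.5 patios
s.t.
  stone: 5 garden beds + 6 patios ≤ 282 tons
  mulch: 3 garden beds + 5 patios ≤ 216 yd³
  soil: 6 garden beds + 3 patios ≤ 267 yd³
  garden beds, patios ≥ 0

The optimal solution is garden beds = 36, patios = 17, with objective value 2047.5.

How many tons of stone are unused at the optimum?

0

stone used = 5·36 + 6·17 = 282; slack = 282 − 282 = 0.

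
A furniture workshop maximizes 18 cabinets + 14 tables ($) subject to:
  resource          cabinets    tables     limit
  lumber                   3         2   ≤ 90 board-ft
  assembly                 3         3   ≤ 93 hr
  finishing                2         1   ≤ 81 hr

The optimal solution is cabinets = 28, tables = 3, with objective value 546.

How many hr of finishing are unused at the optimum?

finishing used = 2·28 + 1·3 = 59; slack = 81 − 59 = 22.

22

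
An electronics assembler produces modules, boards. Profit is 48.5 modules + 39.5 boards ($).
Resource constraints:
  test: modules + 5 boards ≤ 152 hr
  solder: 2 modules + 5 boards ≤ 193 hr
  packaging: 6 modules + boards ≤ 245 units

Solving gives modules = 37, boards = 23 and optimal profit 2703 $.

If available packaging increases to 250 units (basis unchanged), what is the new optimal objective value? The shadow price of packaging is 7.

2738

Δb = 5, so new z* = 2703 + (7)·(5) = 2703 + 35 = 2738.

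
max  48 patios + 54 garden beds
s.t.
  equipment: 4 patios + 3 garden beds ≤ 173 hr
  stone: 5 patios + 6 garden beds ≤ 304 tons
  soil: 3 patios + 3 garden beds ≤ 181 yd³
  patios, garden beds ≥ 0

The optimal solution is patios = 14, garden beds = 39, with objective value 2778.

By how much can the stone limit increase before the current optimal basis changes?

42

Binding constraints: equipment, stone. The basis is B = [[4,3],[5,6]] with det 9.
Per unit increase in stone, x* moves by d = (-0.3333, 0.4444).
The basis stays optimal until patios reaches 0; allowable increase = 42 tons.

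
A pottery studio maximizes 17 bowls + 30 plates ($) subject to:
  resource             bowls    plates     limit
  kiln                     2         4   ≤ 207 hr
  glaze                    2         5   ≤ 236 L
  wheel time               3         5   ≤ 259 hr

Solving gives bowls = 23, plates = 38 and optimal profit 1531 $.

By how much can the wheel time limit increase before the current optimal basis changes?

22.5

Binding constraints: glaze, wheel time. The basis is B = [[2,5],[3,5]] with det -5.
Per unit increase in wheel time, x* moves by d = (1, -0.4).
The basis stays optimal until kiln becomes binding; allowable increase = 22.5 hr.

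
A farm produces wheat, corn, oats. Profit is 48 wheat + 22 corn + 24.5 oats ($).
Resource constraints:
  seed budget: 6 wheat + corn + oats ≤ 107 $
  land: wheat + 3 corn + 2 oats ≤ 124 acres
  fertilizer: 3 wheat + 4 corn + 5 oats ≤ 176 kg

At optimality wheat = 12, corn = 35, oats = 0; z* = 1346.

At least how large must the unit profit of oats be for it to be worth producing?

26

Check each constraint at x*: seed budget 107/107 (tight); land 117/124 (slack 7); fertilizer 176/176 (tight).
Slack constraints have shadow price 0 (complementary slackness).
Dual feasibility on the basic columns requires 6·y_seed budget + 3·y_fertilizer = 48, 1·y_seed budget + 4·y_fertilizer = 22.
→ y_seed budget = 6 and y_fertilizer = 4.
oats enters the basis when its profit ≥ yᵀa₃ = 6·1 + 4·5 = 26.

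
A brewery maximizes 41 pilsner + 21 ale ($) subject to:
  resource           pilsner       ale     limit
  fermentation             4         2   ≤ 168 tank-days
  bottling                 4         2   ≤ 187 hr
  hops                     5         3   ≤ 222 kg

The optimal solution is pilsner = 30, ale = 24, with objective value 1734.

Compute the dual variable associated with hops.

Binding: fermentation and hops. Non-binding: bottling (19 unused).
Since bottling is not tight, its dual is 0.
From A_Bᵀ y = c: 4·y_fermentation + 5·y_hops = 41; 2·y_fermentation + 3·y_hops = 21.
This yields shadow prices y_fermentation = 9, y_hops = 1.
Shadow price of hops = 1.

1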